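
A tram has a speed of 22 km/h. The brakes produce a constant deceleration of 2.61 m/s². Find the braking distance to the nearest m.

Braking distance ≈ 7 m

22 km/h ÷ 3.6 = 6.1111 m/s.
Braking distance = v²/(2a) = 6.1111² / (2 × 2.610) = 37.346 / 5.220 = 7.154 m.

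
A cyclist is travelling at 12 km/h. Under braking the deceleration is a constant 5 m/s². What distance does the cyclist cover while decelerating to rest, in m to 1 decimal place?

12 km/h ÷ 3.6 = 3.3333 m/s.
Braking distance = v²/(2a) = 3.3333² / (2 × 5.000) = 11.111 / 10.000 = 1.111 m.

Braking distance ≈ 1.1 m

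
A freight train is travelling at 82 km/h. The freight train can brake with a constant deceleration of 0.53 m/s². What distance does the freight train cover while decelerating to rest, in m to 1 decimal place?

Braking distance ≈ 489.5 m

82 km/h ÷ 3.6 = 22.7778 m/s.
Braking distance = v²/(2a) = 22.7778² / (2 × 0.530) = 518.828 / 1.060 = 489.460 m.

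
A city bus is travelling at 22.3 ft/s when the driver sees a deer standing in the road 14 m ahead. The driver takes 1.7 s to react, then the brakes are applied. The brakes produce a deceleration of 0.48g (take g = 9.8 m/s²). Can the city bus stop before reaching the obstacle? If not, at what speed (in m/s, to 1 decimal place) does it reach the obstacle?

No — it strikes the obstacle at 4.8 m/s

22.3 ft/s × 0.3048 = 6.7970 m/s.
a = 0.48 × 9.8 = 4.704 m/s².
Reaction distance = 6.7970 × 1.7 = 11.555 m.
Braking distance needed to stop: v²/(2a) = 46.199 / 9.408 = 4.911 m, so total needed = 11.555 + 4.911 = 16.466 m > 14 m — it cannot stop.
Distance remaining when braking begins: 14 − 11.555 = 2.445 m.
v² = v₀² − 2a·d = 46.199 − 2 × 4.704 × 2.445 = 23.196 m²/s².
v = √23.196 = 4.816 m/s.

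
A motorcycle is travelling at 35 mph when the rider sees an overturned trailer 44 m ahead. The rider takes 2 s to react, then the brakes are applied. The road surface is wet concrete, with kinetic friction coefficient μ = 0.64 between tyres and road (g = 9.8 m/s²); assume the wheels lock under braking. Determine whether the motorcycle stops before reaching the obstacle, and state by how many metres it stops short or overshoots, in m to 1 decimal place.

No — it overshoots by 6.8 m

35 mph × 0.44704 = 15.6464 m/s.
a = μg = 0.64 × 9.8 = 6.272 m/s².
Reaction distance = 15.6464 × 2 = 31.293 m.
Braking distance = v²/(2a) = 244.810 / 12.544 = 19.516 m.
Total stopping distance = 31.293 + 19.516 = 50.809 m, vs 44 m available — it cannot stop in time and overshoots by 50.809 − 44 = 6.809 m.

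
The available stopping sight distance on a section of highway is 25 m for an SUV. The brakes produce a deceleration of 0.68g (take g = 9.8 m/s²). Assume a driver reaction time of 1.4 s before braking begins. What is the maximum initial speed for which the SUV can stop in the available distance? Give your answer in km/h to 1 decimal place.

a = 0.68 × 9.8 = 6.664 m/s².
Stopping distance: v·t_r + v²/(2a) = 25 with t_r = 1.4 s and a = 6.664 m/s².
So v² + 18.659 v − 333.20 = 0.
Positive root: v = −a·t_r + √((a·t_r)² + 2a·d) = −9.330 + √(87.049 + 333.20) = 11.1700 m/s.
11.1700 m/s × 3.6 = 40.212 km/h.

Maximum speed ≈ 40.2 km/h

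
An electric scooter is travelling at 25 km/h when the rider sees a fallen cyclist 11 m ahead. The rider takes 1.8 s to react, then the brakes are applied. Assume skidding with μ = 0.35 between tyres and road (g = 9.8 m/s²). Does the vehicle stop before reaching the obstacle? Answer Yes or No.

No

25 km/h ÷ 3.6 = 6.9444 m/s.
a = μg = 0.35 × 9.8 = 3.430 m/s².
Reaction distance = 6.9444 × 1.8 = 12.500 m.
Braking distance = v²/(2a) = 48.225 / 6.860 = 7.030 m.
Total stopping distance = 12.500 + 7.030 = 19.530 m, vs 11 m available — it cannot stop in time and overshoots by 19.530 − 11 = 8.530 m.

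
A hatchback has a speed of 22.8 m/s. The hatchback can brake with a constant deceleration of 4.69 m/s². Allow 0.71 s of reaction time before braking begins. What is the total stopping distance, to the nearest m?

Reaction distance = v·t_r = 22.8000 × 0.71 = 16.188 m.
Braking distance = v²/(2a) = 22.8000² / (2 × 4.690) = 519.840 / 9.380 = 55.420 m.
Total = 16.188 + 55.420 = 71.608 m.

Total stopping distance ≈ 72 m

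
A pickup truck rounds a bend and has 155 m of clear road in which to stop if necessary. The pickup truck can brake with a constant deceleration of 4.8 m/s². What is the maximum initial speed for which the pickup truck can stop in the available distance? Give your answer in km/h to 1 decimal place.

v²/(2a) = d ⇒ v = √(2 × 4.800 × 155) = √1488.00 = 38.5746 m/s.
38.5746 m/s × 3.6 = 138.869 km/h.

Maximum speed ≈ 138.9 km/h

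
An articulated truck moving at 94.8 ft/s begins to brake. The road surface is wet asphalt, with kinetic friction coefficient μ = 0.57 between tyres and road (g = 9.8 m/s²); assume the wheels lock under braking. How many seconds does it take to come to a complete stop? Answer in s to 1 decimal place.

94.8 ft/s × 0.3048 = 28.8950 m/s.
a = μg = 0.57 × 9.8 = 5.586 m/s².
Braking time = v/a = 28.8950 / 5.586 = 5.173 s.

Braking time ≈ 5.2 s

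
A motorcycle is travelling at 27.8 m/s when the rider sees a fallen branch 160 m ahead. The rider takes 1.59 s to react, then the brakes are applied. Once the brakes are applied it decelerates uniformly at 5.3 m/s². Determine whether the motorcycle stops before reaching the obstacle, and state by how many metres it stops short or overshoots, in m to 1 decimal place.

Yes — it stops 42.9 m short of the obstacle

Reaction distance = 27.8000 × 1.59 = 44.202 m.
Braking distance = v²/(2a) = 772.840 / 10.600 = 72.909 m.
Total stopping distance = 44.202 + 72.909 = 117.111 m, vs 160 m available — it stops with 160 − 117.111 = 42.889 m to spare.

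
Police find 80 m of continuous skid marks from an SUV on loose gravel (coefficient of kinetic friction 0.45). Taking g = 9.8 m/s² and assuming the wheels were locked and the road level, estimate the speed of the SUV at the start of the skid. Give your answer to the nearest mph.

Initial speed ≈ 59 mph

Deceleration a = μg = 0.45 × 9.8 = 4.410 m/s².
v = √(2a·d) = √(2 × 4.410 × 80) = √705.600 = 26.5631 m/s.
= 26.5631 ÷ 0.44704 = 59.420 mph.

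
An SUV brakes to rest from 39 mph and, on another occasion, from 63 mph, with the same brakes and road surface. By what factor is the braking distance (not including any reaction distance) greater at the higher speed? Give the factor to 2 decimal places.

Braking distance d = v²/(2a), so with a fixed, d ∝ v².
Factor = (63/39)² = 1.6154² = 2.6095.

Factor ≈ 2.61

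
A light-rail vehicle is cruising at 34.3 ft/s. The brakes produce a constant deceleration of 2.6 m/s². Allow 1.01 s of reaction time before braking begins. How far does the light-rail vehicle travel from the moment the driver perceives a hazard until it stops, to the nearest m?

34.3 ft/s × 0.3048 = 10.4546 m/s.
Reaction distance = v·t_r = 10.4546 × 1.01 = 10.559 m.
Braking distance = v²/(2a) = 10.4546² / (2 × 2.600) = 109.299 / 5.200 = 21.019 m.
Total = 10.559 + 21.019 = 31.578 m.

Total stopping distance ≈ 32 m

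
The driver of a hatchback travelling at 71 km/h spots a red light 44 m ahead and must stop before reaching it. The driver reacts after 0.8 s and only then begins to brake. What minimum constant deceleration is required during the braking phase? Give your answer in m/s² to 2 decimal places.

71 km/h ÷ 3.6 = 19.7222 m/s.
Distance covered during reaction = 19.7222 × 0.8 = 15.778 m.
Distance available for braking: 44 − 15.778 = 28.222 m.
v² = 2a·d ⇒ a = v²/(2d) = 19.7222² / (2 × 28.222) = 388.965 / 56.444 = 6.8912 m/s².

Required deceleration ≈ 6.89 m/s²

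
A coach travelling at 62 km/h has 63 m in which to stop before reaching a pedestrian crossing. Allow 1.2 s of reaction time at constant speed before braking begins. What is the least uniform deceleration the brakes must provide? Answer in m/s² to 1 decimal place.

62 km/h ÷ 3.6 = 17.2222 m/s.
Distance covered during reaction = 17.2222 × 1.2 = 20.667 m.
Distance available for braking: 63 − 20.667 = 42.333 m.
v² = 2a·d ⇒ a = v²/(2d) = 17.2222² / (2 × 42.333) = 296.604 / 84.666 = 3.5032 m/s².

Required deceleration ≈ 3.5 m/s²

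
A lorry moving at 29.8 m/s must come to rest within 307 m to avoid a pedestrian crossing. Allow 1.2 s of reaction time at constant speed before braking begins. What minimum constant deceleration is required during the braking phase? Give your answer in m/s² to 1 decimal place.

Required deceleration ≈ 1.6 m/s²

Distance covered during reaction = 29.8000 × 1.2 = 35.760 m.
Distance available for braking: 307 − 35.760 = 271.240 m.
v² = 2a·d ⇒ a = v²/(2d) = 29.8000² / (2 × 271.240) = 888.040 / 542.480 = 1.6370 m/s².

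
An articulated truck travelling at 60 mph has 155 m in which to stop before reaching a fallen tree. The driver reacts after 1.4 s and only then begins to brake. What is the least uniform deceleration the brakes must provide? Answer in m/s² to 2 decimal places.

Required deceleration ≈ 3.06 m/s²

60 mph × 0.44704 = 26.8224 m/s.
Distance covered during reaction = 26.8224 × 1.4 = 37.551 m.
Distance available for braking: 155 − 37.551 = 117.449 m.
v² = 2a·d ⇒ a = v²/(2d) = 26.8224² / (2 × 117.449) = 719.441 / 234.898 = 3.0628 m/s².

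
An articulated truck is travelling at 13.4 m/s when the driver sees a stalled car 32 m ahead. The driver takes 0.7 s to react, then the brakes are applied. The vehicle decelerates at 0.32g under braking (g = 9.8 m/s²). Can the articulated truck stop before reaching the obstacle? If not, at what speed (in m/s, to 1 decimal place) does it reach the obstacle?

a = 0.32 × 9.8 = 3.136 m/s².
Reaction distance = 13.4000 × 0.7 = 9.380 m.
Braking distance needed to stop: v²/(2a) = 179.560 / 6.272 = 28.629 m, so total needed = 9.380 + 28.629 = 38.009 m > 32 m — it cannot stop.
Distance remaining when braking begins: 32 − 9.380 = 22.620 m.
v² = v₀² − 2a·d = 179.560 − 2 × 3.136 × 22.620 = 37.687 m²/s².
v = √37.687 = 6.139 m/s.

No — it strikes the obstacle at 6.1 m/s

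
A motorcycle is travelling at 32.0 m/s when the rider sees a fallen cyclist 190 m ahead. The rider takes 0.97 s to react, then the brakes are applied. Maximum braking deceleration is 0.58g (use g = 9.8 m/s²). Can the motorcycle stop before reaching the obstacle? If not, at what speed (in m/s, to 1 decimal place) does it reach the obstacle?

a = 0.58 × 9.8 = 5.684 m/s².
Reaction distance = 32.0000 × 0.97 = 31.040 m.
Braking distance = v²/(2a) = 1024.000 / 11.368 = 90.077 m.
Total stopping distance = 31.040 + 90.077 = 121.117 m, vs 190 m available — it stops with 190 − 121.117 = 68.883 m to spare.

Yes — it stops about 68.9 m short of the obstacle, so it never reaches it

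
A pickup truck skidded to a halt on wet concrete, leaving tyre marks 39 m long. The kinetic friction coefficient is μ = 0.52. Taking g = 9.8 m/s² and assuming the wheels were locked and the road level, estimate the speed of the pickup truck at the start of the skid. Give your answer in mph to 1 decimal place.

Deceleration a = μg = 0.52 × 9.8 = 5.096 m/s².
v = √(2a·d) = √(2 × 5.096 × 39) = √397.488 = 19.9371 m/s.
= 19.9371 ÷ 0.44704 = 44.598 mph.

Initial speed ≈ 44.6 mph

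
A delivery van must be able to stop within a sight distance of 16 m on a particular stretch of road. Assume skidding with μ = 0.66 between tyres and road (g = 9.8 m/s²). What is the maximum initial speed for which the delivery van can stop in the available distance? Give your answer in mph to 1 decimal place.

a = μg = 0.66 × 9.8 = 6.468 m/s².
v²/(2a) = d ⇒ v = √(2 × 6.468 × 16) = √206.98 = 14.3868 m/s.
14.3868 m/s ÷ 0.44704 = 32.182 mph.

Maximum speed ≈ 32.2 mph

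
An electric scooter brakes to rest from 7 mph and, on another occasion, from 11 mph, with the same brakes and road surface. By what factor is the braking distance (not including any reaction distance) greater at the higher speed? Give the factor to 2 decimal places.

Factor ≈ 2.47

Braking distance d = v²/(2a), so with a fixed, d ∝ v².
Factor = (11/7)² = 1.5714² = 2.4693.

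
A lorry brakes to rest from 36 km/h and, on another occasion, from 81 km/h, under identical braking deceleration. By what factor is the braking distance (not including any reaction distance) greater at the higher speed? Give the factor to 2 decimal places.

Factor ≈ 5.06

Braking distance d = v²/(2a), so with a fixed, d ∝ v².
Factor = (81/36)² = 2.2500² = 5.0625.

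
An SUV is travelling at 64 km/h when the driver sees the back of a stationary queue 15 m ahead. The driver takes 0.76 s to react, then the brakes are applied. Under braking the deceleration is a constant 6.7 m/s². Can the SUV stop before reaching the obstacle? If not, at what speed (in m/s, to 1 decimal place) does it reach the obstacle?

64 km/h ÷ 3.6 = 17.7778 m/s.
Reaction distance = 17.7778 × 0.76 = 13.511 m.
Braking distance needed to stop: v²/(2a) = 316.050 / 13.400 = 23.586 m, so total needed = 13.511 + 23.586 = 37.097 m > 15 m — it cannot stop.
Distance remaining when braking begins: 15 − 13.511 = 1.489 m.
v² = v₀² − 2a·d = 316.050 − 2 × 6.700 × 1.489 = 296.097 m²/s².
v = √296.097 = 17.207 m/s.

No — it strikes the obstacle at 17.2 m/s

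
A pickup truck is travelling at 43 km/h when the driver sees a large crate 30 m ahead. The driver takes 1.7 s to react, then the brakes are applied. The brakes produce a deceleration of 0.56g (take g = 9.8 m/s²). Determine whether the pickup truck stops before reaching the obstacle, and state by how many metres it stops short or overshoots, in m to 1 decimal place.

43 km/h ÷ 3.6 = 11.9444 m/s.
a = 0.56 × 9.8 = 5.488 m/s².
Reaction distance = 11.9444 × 1.7 = 20.305 m.
Braking distance = v²/(2a) = 142.669 / 10.976 = 12.998 m.
Total stopping distance = 20.305 + 12.998 = 33.303 m, vs 30 m available — it cannot stop in time and overshoots by 33.303 − 30 = 3.303 m.

No — it overshoots by 3.3 m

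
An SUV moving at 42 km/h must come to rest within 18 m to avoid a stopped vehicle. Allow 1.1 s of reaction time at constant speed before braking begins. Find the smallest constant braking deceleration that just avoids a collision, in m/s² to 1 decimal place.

Required deceleration ≈ 13.2 m/s²

42 km/h ÷ 3.6 = 11.6667 m/s.
Distance covered during reaction = 11.6667 × 1.1 = 12.833 m.
Distance available for braking: 18 − 12.833 = 5.167 m.
v² = 2a·d ⇒ a = v²/(2d) = 11.6667² / (2 × 5.167) = 136.112 / 10.334 = 13.1713 m/s².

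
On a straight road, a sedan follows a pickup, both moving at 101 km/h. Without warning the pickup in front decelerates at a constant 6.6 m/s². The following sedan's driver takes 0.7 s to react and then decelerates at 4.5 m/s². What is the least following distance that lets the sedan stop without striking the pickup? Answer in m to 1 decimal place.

101 km/h ÷ 3.6 = 28.0556 m/s.
Leader travels v²/(2a_L) = 787.117 / 13.200 = 59.630 m before stopping.
Follower covers v·t_r = 28.0556 × 0.7 = 19.639 m while reacting, then v²/(2a_F) = 787.117 / 9.000 = 87.457 m while braking, for a total of 19.639 + 87.457 = 107.096 m.
Since a_F ≤ a_L and the follower starts braking later, the follower is never slower than the leader, so the closest approach is when both have stopped.
Minimum gap = 107.096 − 59.630 = 47.466 m.

Minimum gap ≈ 47.5 m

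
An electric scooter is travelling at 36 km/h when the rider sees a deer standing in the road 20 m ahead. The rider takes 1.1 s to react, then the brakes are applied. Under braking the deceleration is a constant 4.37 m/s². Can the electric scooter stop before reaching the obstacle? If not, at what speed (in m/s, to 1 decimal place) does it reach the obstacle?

36 km/h ÷ 3.6 = 10.0000 m/s.
Reaction distance = 10.0000 × 1.1 = 11.000 m.
Braking distance needed to stop: v²/(2a) = 100.000 / 8.740 = 11.442 m, so total needed = 11.000 + 11.442 = 22.442 m > 20 m — it cannot stop.
Distance remaining when braking begins: 20 − 11.000 = 9.000 m.
v² = v₀² − 2a·d = 100.000 − 2 × 4.370 × 9.000 = 21.340 m²/s².
v = √21.340 = 4.620 m/s.

No — it strikes the obstacle at 4.6 m/s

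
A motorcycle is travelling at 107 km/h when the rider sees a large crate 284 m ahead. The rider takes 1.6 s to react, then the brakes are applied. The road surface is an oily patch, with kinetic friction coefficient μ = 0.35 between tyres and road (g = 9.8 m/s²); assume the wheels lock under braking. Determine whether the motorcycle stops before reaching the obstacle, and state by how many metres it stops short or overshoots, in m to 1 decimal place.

107 km/h ÷ 3.6 = 29.7222 m/s.
a = μg = 0.35 × 9.8 = 3.430 m/s².
Reaction distance = 29.7222 × 1.6 = 47.556 m.
Braking distance = v²/(2a) = 883.409 / 6.860 = 128.777 m.
Total stopping distance = 47.556 + 128.777 = 176.333 m, vs 284 m available — it stops with 284 − 176.333 = 107.667 m to spare.

Yes — it stops 107.7 m short of the obstacle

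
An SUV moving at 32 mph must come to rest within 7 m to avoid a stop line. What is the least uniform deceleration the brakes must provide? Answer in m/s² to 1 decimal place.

Required deceleration ≈ 14.6 m/s²

32 mph × 0.44704 = 14.3053 m/s.
v² = 2a·d ⇒ a = v²/(2d) = 14.3053² / (2 × 7.000) = 204.642 / 14.000 = 14.6173 m/s².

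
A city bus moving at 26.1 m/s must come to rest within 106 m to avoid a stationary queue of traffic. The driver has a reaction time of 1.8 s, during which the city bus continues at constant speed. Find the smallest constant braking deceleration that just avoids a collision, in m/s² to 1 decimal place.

Required deceleration ≈ 5.8 m/s²

Distance covered during reaction = 26.1000 × 1.8 = 46.980 m.
Distance available for braking: 106 − 46.980 = 59.020 m.
v² = 2a·d ⇒ a = v²/(2d) = 26.1000² / (2 × 59.020) = 681.210 / 118.040 = 5.7710 m/s².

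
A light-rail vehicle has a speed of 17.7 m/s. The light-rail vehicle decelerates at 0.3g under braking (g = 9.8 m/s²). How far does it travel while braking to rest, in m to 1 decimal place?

Braking distance ≈ 53.3 m

a = 0.3 × 9.8 = 2.940 m/s².
Braking distance = v²/(2a) = 17.7000² / (2 × 2.940) = 313.290 / 5.880 = 53.281 m.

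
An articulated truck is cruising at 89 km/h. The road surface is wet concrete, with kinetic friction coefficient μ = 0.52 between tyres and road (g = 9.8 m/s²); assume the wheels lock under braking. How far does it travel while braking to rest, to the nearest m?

Braking distance ≈ 60 m

89 km/h ÷ 3.6 = 24.7222 m/s.
a = μg = 0.52 × 9.8 = 5.096 m/s².
Braking distance = v²/(2a) = 24.7222² / (2 × 5.096) = 611.187 / 10.192 = 59.967 m.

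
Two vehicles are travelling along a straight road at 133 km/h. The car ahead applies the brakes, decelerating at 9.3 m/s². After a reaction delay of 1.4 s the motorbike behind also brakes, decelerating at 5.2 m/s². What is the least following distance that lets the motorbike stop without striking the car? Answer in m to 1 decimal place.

133 km/h ÷ 3.6 = 36.9444 m/s.
Leader travels v²/(2a_L) = 1364.889 / 18.600 = 73.381 m before stopping.
Follower covers v·t_r = 36.9444 × 1.4 = 51.722 m while reacting, then v²/(2a_F) = 1364.889 / 10.400 = 131.239 m while braking, for a total of 51.722 + 131.239 = 182.961 m.
Since a_F ≤ a_L and the follower starts braking later, the follower is never slower than the leader, so the closest approach is when both have stopped.
Minimum gap = 182.961 − 73.381 = 109.580 m.

Minimum gap ≈ 109.6 m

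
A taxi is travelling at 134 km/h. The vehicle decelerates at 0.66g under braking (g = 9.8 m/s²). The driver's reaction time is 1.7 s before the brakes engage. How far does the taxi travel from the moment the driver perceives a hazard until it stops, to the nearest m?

Total stopping distance ≈ 170 m

134 km/h ÷ 3.6 = 37.2222 m/s.
a = 0.66 × 9.8 = 6.468 m/s².
Reaction distance = v·t_r = 37.2222 × 1.7 = 63.278 m.
Braking distance = v²/(2a) = 37.2222² / (2 × 6.468) = 1385.492 / 12.936 = 107.104 m.
Total = 63.278 + 107.104 = 170.382 m.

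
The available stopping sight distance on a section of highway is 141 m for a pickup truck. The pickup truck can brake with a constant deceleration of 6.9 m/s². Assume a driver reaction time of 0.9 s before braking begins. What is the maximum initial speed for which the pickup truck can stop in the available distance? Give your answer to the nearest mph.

Maximum speed ≈ 86 mph

Stopping distance: v·t_r + v²/(2a) = 141 with t_r = 0.9 s and a = 6.900 m/s².
So v² + 12.420 v − 1945.80 = 0.
Positive root: v = −a·t_r + √((a·t_r)² + 2a·d) = −6.210 + √(38.564 + 1945.80) = 38.3362 m/s.
38.3362 m/s ÷ 0.44704 = 85.756 mph.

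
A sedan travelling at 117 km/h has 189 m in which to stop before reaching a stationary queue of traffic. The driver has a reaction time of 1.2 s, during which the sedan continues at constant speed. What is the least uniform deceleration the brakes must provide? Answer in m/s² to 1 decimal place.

117 km/h ÷ 3.6 = 32.5000 m/s.
Distance covered during reaction = 32.5000 × 1.2 = 39.000 m.
Distance available for braking: 189 − 39.000 = 150.000 m.
v² = 2a·d ⇒ a = v²/(2d) = 32.5000² / (2 × 150.000) = 1056.250 / 300.000 = 3.5208 m/s².

Required deceleration ≈ 3.5 m/s²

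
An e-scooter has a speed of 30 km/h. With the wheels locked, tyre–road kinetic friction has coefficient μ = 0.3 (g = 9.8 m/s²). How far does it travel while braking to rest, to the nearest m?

30 km/h ÷ 3.6 = 8.3333 m/s.
a = μg = 0.3 × 9.8 = 2.940 m/s².
Braking distance = v²/(2a) = 8.3333² / (2 × 2.940) = 69.444 / 5.880 = 11.810 m.

Braking distance ≈ 12 m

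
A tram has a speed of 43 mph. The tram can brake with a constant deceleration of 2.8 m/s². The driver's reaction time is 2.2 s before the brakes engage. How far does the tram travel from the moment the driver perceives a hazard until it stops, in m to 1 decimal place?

Total stopping distance ≈ 108.3 m

43 mph × 0.44704 = 19.2227 m/s.
Reaction distance = v·t_r = 19.2227 × 2.2 = 42.290 m.
Braking distance = v²/(2a) = 19.2227² / (2 × 2.800) = 369.512 / 5.600 = 65.984 m.
Total = 42.290 + 65.984 = 108.274 m.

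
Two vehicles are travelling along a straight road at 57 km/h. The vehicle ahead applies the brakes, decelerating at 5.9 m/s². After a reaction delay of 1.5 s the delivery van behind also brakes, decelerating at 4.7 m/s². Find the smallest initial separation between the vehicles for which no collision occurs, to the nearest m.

Minimum gap ≈ 29 m

57 km/h ÷ 3.6 = 15.8333 m/s.
Leader travels v²/(2a_L) = 250.693 / 11.800 = 21.245 m before stopping.
Follower covers v·t_r = 15.8333 × 1.5 = 23.750 m while reacting, then v²/(2a_F) = 250.693 / 9.400 = 26.669 m while braking, for a total of 23.750 + 26.669 = 50.419 m.
Since a_F ≤ a_L and the follower starts braking later, the follower is never slower than the leader, so the closest approach is when both have stopped.
Minimum gap = 50.419 − 21.245 = 29.174 m.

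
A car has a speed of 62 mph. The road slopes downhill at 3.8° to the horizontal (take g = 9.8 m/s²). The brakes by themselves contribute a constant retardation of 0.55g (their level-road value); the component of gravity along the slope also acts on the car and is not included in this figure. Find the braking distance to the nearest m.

62 mph × 0.44704 = 27.7165 m/s.
a = 0.55 × 9.8 = 5.390 m/s².
Gravity along the downhill slope reduces the braking deceleration: a_eff = 5.390 − 9.8·sin 3.8° = 5.390 − 0.649 = 4.741 m/s².
Braking distance = v²/(2a) = 27.7165² / (2 × 4.741) = 768.204 / 9.482 = 81.017 m.

Braking distance ≈ 81 m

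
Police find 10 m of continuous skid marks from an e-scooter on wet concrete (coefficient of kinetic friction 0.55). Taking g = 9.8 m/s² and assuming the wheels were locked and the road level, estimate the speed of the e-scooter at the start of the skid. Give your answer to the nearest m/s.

Deceleration a = μg = 0.55 × 9.8 = 5.390 m/s².
v = √(2a·d) = √(2 × 5.390 × 10) = √107.800 = 10.3827 m/s.

Initial speed ≈ 10 m/s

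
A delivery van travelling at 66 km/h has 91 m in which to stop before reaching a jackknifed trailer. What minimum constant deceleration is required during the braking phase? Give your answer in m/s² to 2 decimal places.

66 km/h ÷ 3.6 = 18.3333 m/s.
v² = 2a·d ⇒ a = v²/(2d) = 18.3333² / (2 × 91.000) = 336.110 / 182.000 = 1.8468 m/s².

Required deceleration ≈ 1.85 m/s²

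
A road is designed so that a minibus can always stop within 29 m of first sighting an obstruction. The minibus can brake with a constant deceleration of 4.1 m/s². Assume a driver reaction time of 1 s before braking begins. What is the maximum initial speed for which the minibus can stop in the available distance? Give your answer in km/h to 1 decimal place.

Maximum speed ≈ 42.7 km/h

Stopping distance: v·t_r + v²/(2a) = 29 with t_r = 1 s and a = 4.100 m/s².
So v² + 8.200 v − 237.80 = 0.
Positive root: v = −a·t_r + √((a·t_r)² + 2a·d) = −4.100 + √(16.810 + 237.80) = 11.8565 m/s.
11.8565 m/s × 3.6 = 42.683 km/h.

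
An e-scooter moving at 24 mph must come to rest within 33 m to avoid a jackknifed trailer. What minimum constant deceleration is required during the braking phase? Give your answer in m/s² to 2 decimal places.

24 mph × 0.44704 = 10.7290 m/s.
v² = 2a·d ⇒ a = v²/(2d) = 10.7290² / (2 × 33.000) = 115.111 / 66.000 = 1.7441 m/s².

Required deceleration ≈ 1.74 m/s²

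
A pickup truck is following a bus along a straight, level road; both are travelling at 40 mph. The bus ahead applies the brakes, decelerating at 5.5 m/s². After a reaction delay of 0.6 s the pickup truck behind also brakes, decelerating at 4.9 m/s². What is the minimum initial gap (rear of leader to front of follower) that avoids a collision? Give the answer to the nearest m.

40 mph × 0.44704 = 17.8816 m/s.
Leader travels v²/(2a_L) = 319.752 / 11.000 = 29.068 m before stopping.
Follower covers v·t_r = 17.8816 × 0.6 = 10.729 m while reacting, then v²/(2a_F) = 319.752 / 9.800 = 32.628 m while braking, for a total of 10.729 + 32.628 = 43.357 m.
Since a_F ≤ a_L and the follower starts braking later, the follower is never slower than the leader, so the closest approach is when both have stopped.
Minimum gap = 43.357 − 29.068 = 14.289 m.

Minimum gap ≈ 14 m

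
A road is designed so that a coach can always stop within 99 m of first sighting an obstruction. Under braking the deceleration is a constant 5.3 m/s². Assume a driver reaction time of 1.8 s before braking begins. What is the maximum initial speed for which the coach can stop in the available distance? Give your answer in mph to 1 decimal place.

Maximum speed ≈ 54.2 mph

Stopping distance: v·t_r + v²/(2a) = 99 with t_r = 1.8 s and a = 5.300 m/s².
So v² + 19.080 v − 1049.40 = 0.
Positive root: v = −a·t_r + √((a·t_r)² + 2a·d) = −9.540 + √(91.012 + 1049.40) = 24.2300 m/s.
24.2300 m/s ÷ 0.44704 = 54.201 mph.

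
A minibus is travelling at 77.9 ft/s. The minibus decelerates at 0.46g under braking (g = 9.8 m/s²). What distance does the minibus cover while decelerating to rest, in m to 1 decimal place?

Braking distance ≈ 62.5 m

77.9 ft/s × 0.3048 = 23.7439 m/s.
a = 0.46 × 9.8 = 4.508 m/s².
Braking distance = v²/(2a) = 23.7439² / (2 × 4.508) = 563.773 / 9.016 = 62.530 m.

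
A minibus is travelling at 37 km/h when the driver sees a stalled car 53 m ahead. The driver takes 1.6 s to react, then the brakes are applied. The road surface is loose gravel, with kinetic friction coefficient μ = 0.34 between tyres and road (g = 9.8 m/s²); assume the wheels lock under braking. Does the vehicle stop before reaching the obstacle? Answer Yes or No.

37 km/h ÷ 3.6 = 10.2778 m/s.
a = μg = 0.34 × 9.8 = 3.332 m/s².
Reaction distance = 10.2778 × 1.6 = 16.444 m.
Braking distance = v²/(2a) = 105.633 / 6.664 = 15.851 m.
Total stopping distance = 16.444 + 15.851 = 32.295 m, vs 53 m available — it stops with 53 − 32.295 = 20.705 m to spare.

Yes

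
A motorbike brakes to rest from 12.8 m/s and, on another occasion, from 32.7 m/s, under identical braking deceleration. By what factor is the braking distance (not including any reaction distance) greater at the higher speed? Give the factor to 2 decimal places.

Factor ≈ 6.53

Braking distance d = v²/(2a), so with a fixed, d ∝ v².
Factor = (32.7/12.8)² = 2.5547² = 6.5265.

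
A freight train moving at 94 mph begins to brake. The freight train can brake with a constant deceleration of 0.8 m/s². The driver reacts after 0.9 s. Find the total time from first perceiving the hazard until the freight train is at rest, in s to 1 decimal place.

Total time ≈ 53.4 s

94 mph × 0.44704 = 42.0218 m/s.
Braking time = v/a = 42.0218 / 0.800 = 52.527 s.
Total = 0.9 + 52.527 = 53.427 s.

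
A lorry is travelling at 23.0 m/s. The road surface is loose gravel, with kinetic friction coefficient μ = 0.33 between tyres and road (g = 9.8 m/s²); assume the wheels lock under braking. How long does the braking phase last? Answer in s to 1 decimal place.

a = μg = 0.33 × 9.8 = 3.234 m/s².
Braking time = v/a = 23.0000 / 3.234 = 7.112 s.

Braking time ≈ 7.1 s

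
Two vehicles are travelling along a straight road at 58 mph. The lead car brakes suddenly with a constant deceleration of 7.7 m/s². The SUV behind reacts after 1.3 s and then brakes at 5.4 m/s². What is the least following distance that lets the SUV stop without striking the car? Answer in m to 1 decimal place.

58 mph × 0.44704 = 25.9283 m/s.
Leader travels v²/(2a_L) = 672.277 / 15.400 = 43.654 m before stopping.
Follower covers v·t_r = 25.9283 × 1.3 = 33.707 m while reacting, then v²/(2a_F) = 672.277 / 10.800 = 62.248 m while braking, for a total of 33.707 + 62.248 = 95.955 m.
Since a_F ≤ a_L and the follower starts braking later, the follower is never slower than the leader, so the closest approach is when both have stopped.
Minimum gap = 95.955 − 43.654 = 52.301 m.

Minimum gap ≈ 52.3 m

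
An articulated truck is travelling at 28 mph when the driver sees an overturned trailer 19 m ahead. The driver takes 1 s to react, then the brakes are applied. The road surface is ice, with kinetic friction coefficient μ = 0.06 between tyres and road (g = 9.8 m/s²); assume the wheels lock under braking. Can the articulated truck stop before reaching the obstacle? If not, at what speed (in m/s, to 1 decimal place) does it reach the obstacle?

No — it strikes the obstacle at 12.2 m/s

28 mph × 0.44704 = 12.5171 m/s.
a = μg = 0.06 × 9.8 = 0.588 m/s².
Reaction distance = 12.5171 × 1 = 12.517 m.
Braking distance needed to stop: v²/(2a) = 156.678 / 1.176 = 133.230 m, so total needed = 12.517 + 133.230 = 145.747 m > 19 m — it cannot stop.
Distance remaining when braking begins: 19 − 12.517 = 6.483 m.
v² = v₀² − 2a·d = 156.678 − 2 × 0.588 × 6.483 = 149.054 m²/s².
v = √149.054 = 12.209 m/s.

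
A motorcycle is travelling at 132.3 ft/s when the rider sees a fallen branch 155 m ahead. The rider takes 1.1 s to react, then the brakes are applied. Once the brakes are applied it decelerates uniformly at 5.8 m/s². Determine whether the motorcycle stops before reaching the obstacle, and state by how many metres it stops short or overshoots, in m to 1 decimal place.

No — it overshoots by 29.5 m

132.3 ft/s × 0.3048 = 40.3250 m/s.
Reaction distance = 40.3250 × 1.1 = 44.358 m.
Braking distance = v²/(2a) = 1626.106 / 11.600 = 140.182 m.
Total stopping distance = 44.358 + 140.182 = 184.540 m, vs 155 m available — it cannot stop in time and overshoots by 184.540 − 155 = 29.540 m.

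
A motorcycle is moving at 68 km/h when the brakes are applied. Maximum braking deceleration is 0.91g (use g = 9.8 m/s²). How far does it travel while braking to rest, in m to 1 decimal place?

68 km/h ÷ 3.6 = 18.8889 m/s.
a = 0.91 × 9.8 = 8.918 m/s².
Braking distance = v²/(2a) = 18.8889² / (2 × 8.918) = 356.791 / 17.836 = 20.004 m.

Braking distance ≈ 20.0 m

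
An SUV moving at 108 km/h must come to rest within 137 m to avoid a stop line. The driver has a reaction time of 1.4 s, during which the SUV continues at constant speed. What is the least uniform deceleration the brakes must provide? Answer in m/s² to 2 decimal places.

Required deceleration ≈ 4.74 m/s²

108 km/h ÷ 3.6 = 30.0000 m/s.
Distance covered during reaction = 30.0000 × 1.4 = 42.000 m.
Distance available for braking: 137 − 42.000 = 95.000 m.
v² = 2a·d ⇒ a = v²/(2d) = 30.0000² / (2 × 95.000) = 900.000 / 190.000 = 4.7368 m/s².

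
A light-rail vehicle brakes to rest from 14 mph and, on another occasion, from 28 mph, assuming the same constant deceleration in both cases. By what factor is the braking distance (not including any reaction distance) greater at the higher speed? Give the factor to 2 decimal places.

Braking distance d = v²/(2a), so with a fixed, d ∝ v².
Factor = (28/14)² = 2.0000² = 4.0000.

Factor ≈ 4.00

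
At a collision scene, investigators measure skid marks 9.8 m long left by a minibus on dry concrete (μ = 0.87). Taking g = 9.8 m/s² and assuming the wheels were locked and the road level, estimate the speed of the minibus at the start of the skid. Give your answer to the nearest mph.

Deceleration a = μg = 0.87 × 9.8 = 8.526 m/s².
v = √(2a·d) = √(2 × 8.526 × 9.8) = √167.110 = 12.9271 m/s.
= 12.9271 ÷ 0.44704 = 28.917 mph.

Initial speed ≈ 29 mph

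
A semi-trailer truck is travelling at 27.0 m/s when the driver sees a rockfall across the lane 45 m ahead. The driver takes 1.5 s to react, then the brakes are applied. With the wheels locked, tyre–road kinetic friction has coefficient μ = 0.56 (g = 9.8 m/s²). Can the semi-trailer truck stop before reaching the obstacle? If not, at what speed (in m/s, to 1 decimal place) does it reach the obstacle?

No — it strikes the obstacle at 26.1 m/s

a = μg = 0.56 × 9.8 = 5.488 m/s².
Reaction distance = 27.0000 × 1.5 = 40.500 m.
Braking distance needed to stop: v²/(2a) = 729.000 / 10.976 = 66.418 m, so total needed = 40.500 + 66.418 = 106.918 m > 45 m — it cannot stop.
Distance remaining when braking begins: 45 − 40.500 = 4.500 m.
v² = v₀² − 2a·d = 729.000 − 2 × 5.488 × 4.500 = 679.608 m²/s².
v = √679.608 = 26.069 m/s.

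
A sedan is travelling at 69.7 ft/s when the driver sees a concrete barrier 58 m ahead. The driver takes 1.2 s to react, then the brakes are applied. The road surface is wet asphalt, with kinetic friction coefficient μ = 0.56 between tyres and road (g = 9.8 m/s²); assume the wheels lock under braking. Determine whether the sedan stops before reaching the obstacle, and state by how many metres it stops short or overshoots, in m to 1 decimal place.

69.7 ft/s × 0.3048 = 21.2446 m/s.
a = μg = 0.56 × 9.8 = 5.488 m/s².
Reaction distance = 21.2446 × 1.2 = 25.494 m.
Braking distance = v²/(2a) = 451.333 / 10.976 = 41.120 m.
Total stopping distance = 25.494 + 41.120 = 66.614 m, vs 58 m available — it cannot stop in time and overshoots by 66.614 − 58 = 8.614 m.

No — it overshoots by 8.6 m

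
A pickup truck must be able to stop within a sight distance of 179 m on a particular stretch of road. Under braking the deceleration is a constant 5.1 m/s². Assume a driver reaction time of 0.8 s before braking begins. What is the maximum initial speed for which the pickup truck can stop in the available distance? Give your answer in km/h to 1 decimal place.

Stopping distance: v·t_r + v²/(2a) = 179 with t_r = 0.8 s and a = 5.100 m/s².
So v² + 8.160 v − 1825.80 = 0.
Positive root: v = −a·t_r + √((a·t_r)² + 2a·d) = −4.080 + √(16.646 + 1825.80) = 38.8437 m/s.
38.8437 m/s × 3.6 = 139.837 km/h.

Maximum speed ≈ 139.8 km/h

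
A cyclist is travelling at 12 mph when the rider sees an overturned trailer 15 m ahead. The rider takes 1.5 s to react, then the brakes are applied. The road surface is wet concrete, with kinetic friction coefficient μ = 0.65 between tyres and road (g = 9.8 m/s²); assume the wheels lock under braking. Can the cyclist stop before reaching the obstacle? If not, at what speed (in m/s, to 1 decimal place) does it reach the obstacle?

Yes — it stops about 4.7 m short of the obstacle, so it never reaches it

12 mph × 0.44704 = 5.3645 m/s.
a = μg = 0.65 × 9.8 = 6.370 m/s².
Reaction distance = 5.3645 × 1.5 = 8.047 m.
Braking distance = v²/(2a) = 28.778 / 12.740 = 2.259 m.
Total stopping distance = 8.047 + 2.259 = 10.306 m, vs 15 m available — it stops with 15 − 10.306 = 4.694 m to spare.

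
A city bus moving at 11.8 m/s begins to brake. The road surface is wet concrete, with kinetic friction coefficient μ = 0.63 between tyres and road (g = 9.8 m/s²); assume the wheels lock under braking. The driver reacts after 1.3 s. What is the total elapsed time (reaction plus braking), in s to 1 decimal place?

a = μg = 0.63 × 9.8 = 6.174 m/s².
Braking time = v/a = 11.8000 / 6.174 = 1.911 s.
Total = 1.3 + 1.911 = 3.211 s.

Total time ≈ 3.2 s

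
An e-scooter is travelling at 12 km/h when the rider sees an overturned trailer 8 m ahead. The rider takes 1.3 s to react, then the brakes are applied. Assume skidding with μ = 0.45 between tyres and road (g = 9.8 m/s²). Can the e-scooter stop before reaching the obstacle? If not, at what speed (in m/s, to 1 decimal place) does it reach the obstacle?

Yes — it stops about 2.4 m short of the obstacle, so it never reaches it

12 km/h ÷ 3.6 = 3.3333 m/s.
a = μg = 0.45 × 9.8 = 4.410 m/s².
Reaction distance = 3.3333 × 1.3 = 4.333 m.
Braking distance = v²/(2a) = 11.111 / 8.820 = 1.260 m.
Total stopping distance = 4.333 + 1.260 = 5.593 m, vs 8 m available — it stops with 8 − 5.593 = 2.407 m to spare.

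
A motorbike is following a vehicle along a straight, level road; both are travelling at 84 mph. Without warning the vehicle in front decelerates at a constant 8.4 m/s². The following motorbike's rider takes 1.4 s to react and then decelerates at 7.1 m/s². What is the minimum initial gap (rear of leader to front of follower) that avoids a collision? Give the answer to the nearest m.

Minimum gap ≈ 68 m

84 mph × 0.44704 = 37.5514 m/s.
Leader travels v²/(2a_L) = 1410.108 / 16.800 = 83.935 m before stopping.
Follower covers v·t_r = 37.5514 × 1.4 = 52.572 m while reacting, then v²/(2a_F) = 1410.108 / 14.200 = 99.303 m while braking, for a total of 52.572 + 99.303 = 151.875 m.
Since a_F ≤ a_L and the follower starts braking later, the follower is never slower than the leader, so the closest approach is when both have stopped.
Minimum gap = 151.875 − 83.935 = 67.940 m.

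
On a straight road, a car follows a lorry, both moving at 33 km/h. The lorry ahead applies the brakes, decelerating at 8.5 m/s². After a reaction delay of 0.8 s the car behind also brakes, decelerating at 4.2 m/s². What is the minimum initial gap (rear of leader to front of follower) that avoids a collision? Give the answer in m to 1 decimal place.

Minimum gap ≈ 12.4 m

33 km/h ÷ 3.6 = 9.1667 m/s.
Leader travels v²/(2a_L) = 84.028 / 17.000 = 4.943 m before stopping.
Follower covers v·t_r = 9.1667 × 0.8 = 7.333 m while reacting, then v²/(2a_F) = 84.028 / 8.400 = 10.003 m while braking, for a total of 7.333 + 10.003 = 17.336 m.
Since a_F ≤ a_L and the follower starts braking later, the follower is never slower than the leader, so the closest approach is when both have stopped.
Minimum gap = 17.336 − 4.943 = 12.393 m.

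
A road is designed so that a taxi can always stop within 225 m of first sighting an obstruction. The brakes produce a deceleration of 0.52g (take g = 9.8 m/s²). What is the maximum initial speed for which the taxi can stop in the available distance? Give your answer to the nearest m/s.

Maximum speed ≈ 48 m/s

a = 0.52 × 9.8 = 5.096 m/s².
v²/(2a) = d ⇒ v = √(2 × 5.096 × 225) = √2293.20 = 47.8874 m/s.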